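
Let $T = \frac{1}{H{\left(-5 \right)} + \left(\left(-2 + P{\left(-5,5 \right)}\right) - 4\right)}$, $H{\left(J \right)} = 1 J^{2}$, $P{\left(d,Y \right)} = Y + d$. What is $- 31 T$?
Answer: $- \frac{31}{19} \approx -1.6316$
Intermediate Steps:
$H{\left(J \right)} = J^{2}$
$T = \frac{1}{19}$ ($T = \frac{1}{\left(-5\right)^{2} + \left(\left(-2 + \left(5 - 5\right)\right) - 4\right)} = \frac{1}{25 + \left(\left(-2 + 0\right) - 4\right)} = \frac{1}{25 - 6} = \frac{1}{19} \approx 0.052632$)
$- 31 T = \left(-31\right) \frac{1}{19} = - \frac{31}{19}$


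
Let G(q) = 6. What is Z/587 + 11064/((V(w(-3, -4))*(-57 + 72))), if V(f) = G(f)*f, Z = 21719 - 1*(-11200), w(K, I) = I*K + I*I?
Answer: 3727102/61635 ≈ 60.471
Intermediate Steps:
w(K, I) = I² + I*K (w(K, I) = I*K + I² = I² + I*K)
Z = 32919 (Z = 21719 + 11200 = 32919)
V(f) = 6*f
Z/587 + 11064/((V(w(-3, -4))*(-57 + 72))) = 32919/587 + 11064/(((6*(-4*(-4 - 3)))*(-57 + 72))) = 32919*(1/587) + 11064/(((6*(-4*(-7)))*15)) = 32919/587 + 11064/(((6*28)*15)) = 32919/587 + 11064/((168*15)) = 32919/587 + 11064/2520 = 32919/587 + 11064*(1/2520) = 32919/587 + 461/105 = 3727102/61635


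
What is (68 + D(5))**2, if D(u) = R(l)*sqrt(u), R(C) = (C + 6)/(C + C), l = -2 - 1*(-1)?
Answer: 18621/4 - 340*sqrt(5) ≈ 3895.0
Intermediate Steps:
l = -1 (l = -2 + 1 = -1)
R(C) = (6 + C)/(2*C) (R(C) = (6 + C)/((2*C)) = (6 + C)*(1/(2*C)) = (6 + C)/(2*C))
D(u) = -5*sqrt(u)/2 (D(u) = ((1/2)*(6 - 1)/(-1))*sqrt(u) = ((1/2)*(-1)*5)*sqrt(u) = -5*sqrt(u)/2)
(68 + D(5))**2 = (68 - 5*sqrt(5)/2)**2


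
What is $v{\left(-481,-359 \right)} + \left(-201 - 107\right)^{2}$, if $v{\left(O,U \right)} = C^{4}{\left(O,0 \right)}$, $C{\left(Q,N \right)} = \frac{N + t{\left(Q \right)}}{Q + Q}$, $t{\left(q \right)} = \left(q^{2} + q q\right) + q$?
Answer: $\frac{852892555265}{16} \approx 5.3306 \cdot 10^{10}$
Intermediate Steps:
$t{\left(q \right)} = q + 2 q^{2}$ ($t{\left(q \right)} = \left(q^{2} + q^{2}\right) + q = 2 q^{2} + q = q + 2 q^{2}$)
$C{\left(Q,N \right)} = \frac{N + Q \left(1 + 2 Q\right)}{2 Q}$ ($C{\left(Q,N \right)} = \frac{N + Q \left(1 + 2 Q\right)}{Q + Q} = \frac{N + Q \left(1 + 2 Q\right)}{2 Q}$)
$v{\left(O,U \right)} = \left(\frac{1}{2} + O\right)^{4}$ ($v{\left(O,U \right)} = \left(\frac{1}{2} + O + \frac{1}{2} \cdot 0 \frac{1}{O}\right)^{4} = \left(\frac{1}{2} + O + 0\right)^{4} = \left(\frac{1}{2} + O\right)^{4}$)
$v{\left(-481,-359 \right)} + \left(-201 - 107\right)^{2} = \frac{\left(1 + 2 \left(-481\right)\right)^{4}}{16} + \left(-201 - 107\right)^{2} = \frac{\left(1 - 962\right)^{4}}{16} + \left(-308\right)^{2} = \frac{\left(-961\right)^{4}}{16} + 94864 = \frac{1}{16} \cdot 852891037441 + 94864 = \frac{852891037441}{16} + 94864 = \frac{852892555265}{16}$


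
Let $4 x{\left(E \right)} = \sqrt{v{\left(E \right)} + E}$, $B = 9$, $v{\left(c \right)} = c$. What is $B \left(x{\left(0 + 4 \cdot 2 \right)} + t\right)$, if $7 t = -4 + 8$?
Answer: $\frac{99}{7} \approx 14.143$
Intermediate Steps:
$x{\left(E \right)} = \frac{\sqrt{2} \sqrt{E}}{4}$ ($x{\left(E \right)} = \frac{\sqrt{E + E}}{4} = \frac{\sqrt{2 E}}{4} = \frac{\sqrt{2} \sqrt{E}}{4}$)
$t = \frac{4}{7}$ ($t = \frac{-4 + 8}{7} = \frac{1}{7} \cdot 4 = \frac{4}{7} \approx 0.57143$)
$B \left(x{\left(0 + 4 \cdot 2 \right)} + t\right) = 9 \left(\frac{\sqrt{2} \sqrt{0 + 4 \cdot 2}}{4} + \frac{4}{7}\right) = 9 \left(\frac{\sqrt{2} \sqrt{0 + 8}}{4} + \frac{4}{7}\right) = 9 \left(\frac{\sqrt{2} \sqrt{8}}{4} + \frac{4}{7}\right) = 9 \left(\frac{\sqrt{2} \cdot 2 \sqrt{2}}{4} + \frac{4}{7}\right) = 9 \left(1 + \frac{4}{7}\right) = 9 \cdot \frac{11}{7} = \frac{99}{7}$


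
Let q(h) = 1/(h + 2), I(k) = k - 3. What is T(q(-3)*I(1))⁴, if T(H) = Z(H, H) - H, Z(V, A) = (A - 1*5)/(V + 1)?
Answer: 81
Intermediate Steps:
I(k) = -3 + k
Z(V, A) = (-5 + A)/(1 + V) (Z(V, A) = (A - 5)/(1 + V) = (-5 + A)/(1 + V))
q(h) = 1/(2 + h)
T(H) = -H + (-5 + H)/(1 + H) (T(H) = (-5 + H)/(1 + H) - H = -H + (-5 + H)/(1 + H))
T(q(-3)*I(1))⁴ = ((-5 - ((-3 + 1)/(2 - 3))²)/(1 + (-3 + 1)/(2 - 3)))⁴ = ((-5 - (-2/(-1))²)/(1 - 2/(-1)))⁴ = ((-5 - (-1*(-2))²)/(1 - 1*(-2)))⁴ = ((-5 - 1*2²)/(1 + 2))⁴ = ((-5 - 1*4)/3)⁴ = ((-5 - 4)/3)⁴ = ((⅓)*(-9))⁴ = (-3)⁴ = 81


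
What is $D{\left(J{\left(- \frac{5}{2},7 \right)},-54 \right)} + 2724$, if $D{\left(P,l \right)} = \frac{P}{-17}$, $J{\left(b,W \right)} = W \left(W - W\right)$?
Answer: $2724$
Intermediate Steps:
$J{\left(b,W \right)} = 0$ ($J{\left(b,W \right)} = W 0 = 0$)
$D{\left(P,l \right)} = - \frac{P}{17}$ ($D{\left(P,l \right)} = P \left(- \frac{1}{17}\right) = - \frac{P}{17}$)
$D{\left(J{\left(- \frac{5}{2},7 \right)},-54 \right)} + 2724 = \left(- \frac{1}{17}\right) 0 + 2724 = 0 + 2724 = 2724$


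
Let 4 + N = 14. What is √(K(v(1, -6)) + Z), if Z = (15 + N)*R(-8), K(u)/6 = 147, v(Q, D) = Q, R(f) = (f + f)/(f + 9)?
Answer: √482 ≈ 21.954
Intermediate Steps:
R(f) = 2*f/(9 + f) (R(f) = (2*f)/(9 + f) = 2*f/(9 + f))
N = 10 (N = -4 + 14 = 10)
K(u) = 882 (K(u) = 6*147 = 882)
Z = -400 (Z = (15 + 10)*(2*(-8)/(9 - 8)) = 25*(2*(-8)/1) = 25*(2*(-8)*1) = 25*(-16) = -400)
√(K(v(1, -6)) + Z) = √(882 - 400) = √482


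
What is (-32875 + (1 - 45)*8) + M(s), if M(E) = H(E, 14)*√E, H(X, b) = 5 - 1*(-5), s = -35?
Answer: -33227 + 10*I*√35 ≈ -33227.0 + 59.161*I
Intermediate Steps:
H(X, b) = 10 (H(X, b) = 5 + 5 = 10)
M(E) = 10*√E
(-32875 + (1 - 45)*8) + M(s) = (-32875 + (1 - 45)*8) + 10*√(-35) = (-32875 - 44*8) + 10*(I*√35) = (-32875 - 352) + 10*I*√35 = -33227 + 10*I*√35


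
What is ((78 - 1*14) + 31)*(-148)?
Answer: -14060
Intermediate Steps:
((78 - 1*14) + 31)*(-148) = ((78 - 14) + 31)*(-148) = (64 + 31)*(-148) = 95*(-148) = -14060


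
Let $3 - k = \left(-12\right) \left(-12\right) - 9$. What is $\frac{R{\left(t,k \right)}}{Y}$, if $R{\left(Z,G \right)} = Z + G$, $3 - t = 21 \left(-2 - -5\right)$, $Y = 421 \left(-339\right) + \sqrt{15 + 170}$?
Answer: $\frac{3425256}{2546089097} + \frac{24 \sqrt{185}}{2546089097} \approx 0.0013454$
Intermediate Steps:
$k = -132$ ($k = 3 - \left(\left(-12\right) \left(-12\right) - 9\right) = 3 - \left(144 - 9\right) = 3 - 135 = -132$)
$Y = -142719 + \sqrt{185} \approx -1.4271 \cdot 10^{5}$
$t = -60$ ($t = 3 - 21 \left(-2 - -5\right) = 3 - 21 \left(-2 + 5\right) = 3 - 21 \cdot 3 = 3 - 63 = -60$)
$R{\left(Z,G \right)} = G + Z$
$\frac{R{\left(t,k \right)}}{Y} = \frac{-132 - 60}{-142719 + \sqrt{185}} = - \frac{192}{-142719 + \sqrt{185}}$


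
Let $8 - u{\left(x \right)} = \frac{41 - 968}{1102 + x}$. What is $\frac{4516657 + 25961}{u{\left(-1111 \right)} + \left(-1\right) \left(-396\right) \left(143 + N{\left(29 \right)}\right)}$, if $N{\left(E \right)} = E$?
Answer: $\frac{4542618}{68017} \approx 66.786$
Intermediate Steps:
$u{\left(x \right)} = 8 + \frac{927}{1102 + x}$ ($u{\left(x \right)} = 8 - \frac{41 - 968}{1102 + x} = 8 - - \frac{927}{1102 + x} = 8 + \frac{927}{1102 + x}$)
$\frac{4516657 + 25961}{u{\left(-1111 \right)} + \left(-1\right) \left(-396\right) \left(143 + N{\left(29 \right)}\right)} = \frac{4516657 + 25961}{\frac{9743 + 8 \left(-1111\right)}{1102 - 1111} + \left(-1\right) \left(-396\right) \left(143 + 29\right)} = \frac{4542618}{\frac{9743 - 8888}{-9} + 396 \cdot 172} = \frac{4542618}{\left(- \frac{1}{9}\right) 855 + 68112} = \frac{4542618}{-95 + 68112} = \frac{4542618}{68017}$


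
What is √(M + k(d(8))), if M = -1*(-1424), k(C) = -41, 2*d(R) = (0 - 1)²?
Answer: √1383 ≈ 37.189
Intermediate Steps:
d(R) = ½ (d(R) = (0 - 1)²/2 = (½)*(-1)² = (½)*1 = ½)
M = 1424
√(M + k(d(8))) = √(1424 - 41) = √1383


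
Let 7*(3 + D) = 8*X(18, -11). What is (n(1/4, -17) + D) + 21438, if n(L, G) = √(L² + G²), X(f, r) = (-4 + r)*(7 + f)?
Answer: 147045/7 + 5*√185/4 ≈ 21023.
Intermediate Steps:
D = -3021/7 (D = -3 + (8*(-28 - 4*18 + 7*(-11) + 18*(-11)))/7 = -3 + (8*(-28 - 72 - 77 - 198))/7 = -3 + (8*(-375))/7 = -3 + (⅐)*(-3000) = -3 - 3000/7 = -3021/7 ≈ -431.57)
n(L, G) = √(G² + L²)
(n(1/4, -17) + D) + 21438 = (√((-17)² + (1/4)²) - 3021/7) + 21438 = (√(289 + (¼)²) - 3021/7) + 21438 = (√(289 + 1/16) - 3021/7) + 21438 = (√(4625/16) - 3021/7) + 21438 = (5*√185/4 - 3021/7) + 21438 = (-3021/7 + 5*√185/4) + 21438 = 147045/7 + 5*√185/4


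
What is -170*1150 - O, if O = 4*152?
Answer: -196108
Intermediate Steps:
O = 608
-170*1150 - O = -170*1150 - 1*608 = -195500 - 608 = -196108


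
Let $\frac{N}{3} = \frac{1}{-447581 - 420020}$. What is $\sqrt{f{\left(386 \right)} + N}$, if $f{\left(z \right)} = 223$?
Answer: $\frac{2 \sqrt{41964780206755}}{867601} \approx 14.933$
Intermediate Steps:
$N = - \frac{3}{867601}$ ($N = \frac{3}{-447581 - 420020} = \frac{3}{-867601} = 3 \left(- \frac{1}{867601}\right) = - \frac{3}{867601} \approx -3.4578 \cdot 10^{-6}$)
$\sqrt{f{\left(386 \right)} + N} = \sqrt{223 - \frac{3}{867601}} = \sqrt{\frac{193475020}{867601}} = \frac{2 \sqrt{41964780206755}}{867601}$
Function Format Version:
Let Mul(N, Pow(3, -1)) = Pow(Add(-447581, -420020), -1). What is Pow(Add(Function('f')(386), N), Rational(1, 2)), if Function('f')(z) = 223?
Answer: Mul(Rational(2, 867601), Pow(41964780206755, Rational(1, 2))) ≈ 14.933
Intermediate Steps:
N = Rational(-3, 867601) (N = Mul(3, Pow(Add(-447581, -420020), -1)) = Mul(3, Pow(-867601, -1)) = Mul(3, Rational(-1, 867601)) = Rational(-3, 867601) ≈ -3.4578e-6)
Pow(Add(Function('f')(386), N), Rational(1, 2)) = Pow(Add(223, Rational(-3, 867601)), Rational(1, 2)) = Pow(Rational(193475020, 867601), Rational(1, 2)) = Mul(Rational(2, 867601), Pow(41964780206755, Rational(1, 2)))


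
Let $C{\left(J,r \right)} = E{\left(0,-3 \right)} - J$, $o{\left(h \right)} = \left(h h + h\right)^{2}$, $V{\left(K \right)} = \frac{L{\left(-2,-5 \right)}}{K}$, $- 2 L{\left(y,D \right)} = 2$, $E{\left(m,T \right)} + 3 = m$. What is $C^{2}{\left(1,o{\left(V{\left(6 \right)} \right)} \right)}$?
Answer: $16$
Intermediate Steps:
$E{\left(m,T \right)} = -3 + m$
$L{\left(y,D \right)} = -1$ ($L{\left(y,D \right)} = \left(- \frac{1}{2}\right) 2 = -1$)
$V{\left(K \right)} = - \frac{1}{K}$
$o{\left(h \right)} = \left(h + h^{2}\right)^{2}$ ($o{\left(h \right)} = \left(h^{2} + h\right)^{2} = \left(h + h^{2}\right)^{2}$)
$C{\left(J,r \right)} = -3 - J$ ($C{\left(J,r \right)} = \left(-3 + 0\right) - J = -3 - J$)
$C^{2}{\left(1,o{\left(V{\left(6 \right)} \right)} \right)} = \left(-3 - 1\right)^{2} = \left(-4\right)^{2} = 16$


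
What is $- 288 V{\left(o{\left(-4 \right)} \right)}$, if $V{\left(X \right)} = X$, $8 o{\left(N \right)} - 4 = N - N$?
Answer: $-144$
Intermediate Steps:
$o{\left(N \right)} = \frac{1}{2}$ ($o{\left(N \right)} = \frac{1}{2} + \frac{N - N}{8} = \frac{1}{2} + \frac{1}{8} \cdot 0 = \frac{1}{2} + 0 = \frac{1}{2}$)
$- 288 V{\left(o{\left(-4 \right)} \right)} = \left(-288\right) \frac{1}{2} = -144$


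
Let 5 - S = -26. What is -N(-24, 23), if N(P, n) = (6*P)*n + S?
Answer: 3281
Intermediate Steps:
S = 31 (S = 5 - 1*(-26) = 5 + 26 = 31)
N(P, n) = 31 + 6*P*n (N(P, n) = (6*P)*n + 31 = 6*P*n + 31 = 31 + 6*P*n)
-N(-24, 23) = -(31 + 6*(-24)*23) = -(31 - 3312) = -1*(-3281) = 3281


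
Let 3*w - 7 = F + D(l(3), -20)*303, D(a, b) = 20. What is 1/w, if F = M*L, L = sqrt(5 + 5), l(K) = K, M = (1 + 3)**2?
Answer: 6067/12268643 - 16*sqrt(10)/12268643 ≈ 0.00049039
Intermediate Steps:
M = 16 (M = 4**2 = 16)
L = sqrt(10) ≈ 3.1623
F = 16*sqrt(10) ≈ 50.596
w = 6067/3 + 16*sqrt(10)/3 (w = 7/3 + (16*sqrt(10) + 20*303)/3 = 7/3 + (16*sqrt(10) + 6060)/3 = 7/3 + (6060 + 16*sqrt(10))/3 = 7/3 + (2020 + 16*sqrt(10)/3) = 6067/3 + 16*sqrt(10)/3 ≈ 2039.2)
1/w = 1/(6067/3 + 16*sqrt(10)/3)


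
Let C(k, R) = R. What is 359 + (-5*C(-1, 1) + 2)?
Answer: 356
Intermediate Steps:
359 + (-5*C(-1, 1) + 2) = 359 + (-5*1 + 2) = 359 + (-5 + 2) = 359 - 3 = 356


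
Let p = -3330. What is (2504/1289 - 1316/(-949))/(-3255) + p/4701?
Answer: -295072330106/415956447179 ≈ -0.70938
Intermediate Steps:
(2504/1289 - 1316/(-949))/(-3255) + p/4701 = (2504/1289 - 1316/(-949))/(-3255) - 3330/4701 = (2504*(1/1289) - 1316*(-1/949))*(-1/3255) - 3330*1/4701 = (2504/1289 + 1316/949)*(-1/3255) - 1110/1567 = (4072620/1223261)*(-1/3255) - 1110/1567 = -271508/265447637 - 1110/1567 = -295072330106/415956447179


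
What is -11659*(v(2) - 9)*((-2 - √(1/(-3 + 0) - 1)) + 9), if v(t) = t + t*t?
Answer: 244839 - 23318*I*√3 ≈ 2.4484e+5 - 40388.0*I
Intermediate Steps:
v(t) = t + t²
-11659*(v(2) - 9)*((-2 - √(1/(-3 + 0) - 1)) + 9) = -11659*(2*(1 + 2) - 9)*((-2 - √(1/(-3 + 0) - 1)) + 9) = -11659*(2*3 - 9)*((-2 - √(1/(-3) - 1)) + 9) = -11659*(6 - 9)*((-2 - √(-⅓ - 1)) + 9) = -(-34977)*((-2 - √(-4/3)) + 9) = -(-34977)*((-2 - 2*I*√3/3) + 9) = -(-34977)*(7 - 2*I*√3/3) = -11659*(-21 + 2*I*√3) = 244839 - 23318*I*√3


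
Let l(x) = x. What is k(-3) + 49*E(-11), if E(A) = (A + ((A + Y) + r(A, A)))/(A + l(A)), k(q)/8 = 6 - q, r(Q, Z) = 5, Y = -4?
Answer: 2613/22 ≈ 118.77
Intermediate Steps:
k(q) = 48 - 8*q (k(q) = 8*(6 - q) = 48 - 8*q)
E(A) = (1 + 2*A)/(2*A) (E(A) = (A + ((A - 4) + 5))/(A + A) = (A + ((-4 + A) + 5))/((2*A)) = (A + (1 + A))*(1/(2*A)) = (1 + 2*A)*(1/(2*A)) = (1 + 2*A)/(2*A))
k(-3) + 49*E(-11) = (48 - 8*(-3)) + 49*((½ - 11)/(-11)) = (48 + 24) + 49*(-1/11*(-21/2)) = 72 + 49*(21/22) = 72 + 1029/22 = 2613/22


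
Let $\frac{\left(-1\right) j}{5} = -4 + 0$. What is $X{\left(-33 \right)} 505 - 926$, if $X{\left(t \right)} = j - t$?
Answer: $25839$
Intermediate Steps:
$j = 20$ ($j = - 5 \left(-4 + 0\right) = \left(-5\right) \left(-4\right) = 20$)
$X{\left(t \right)} = 20 - t$
$X{\left(-33 \right)} 505 - 926 = \left(20 - -33\right) 505 - 926 = \left(20 + 33\right) 505 - 926 = 53 \cdot 505 - 926 = 26765 - 926 = 25839$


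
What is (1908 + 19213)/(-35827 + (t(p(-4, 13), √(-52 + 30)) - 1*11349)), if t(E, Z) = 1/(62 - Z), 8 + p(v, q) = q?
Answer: -350190699894/782187909763 - 21121*I*√22/8604067007393 ≈ -0.44771 - 1.1514e-8*I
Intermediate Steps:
p(v, q) = -8 + q
(1908 + 19213)/(-35827 + (t(p(-4, 13), √(-52 + 30)) - 1*11349)) = (1908 + 19213)/(-35827 + (-1/(-62 + √(-52 + 30)) - 1*11349)) = 21121/(-35827 + (-1/(-62 + √(-22)) - 11349)) = 21121/(-35827 + (-1/(-62 + I*√22) - 11349)) = 21121/(-35827 + (-11349 - 1/(-62 + I*√22))) = 21121/(-47176 - 1/(-62 + I*√22))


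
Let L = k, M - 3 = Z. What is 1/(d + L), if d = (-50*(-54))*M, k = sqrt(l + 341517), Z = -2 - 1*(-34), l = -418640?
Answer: 94500/8930327123 - I*sqrt(77123)/8930327123 ≈ 1.0582e-5 - 3.1097e-8*I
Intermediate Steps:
Z = 32 (Z = -2 + 34 = 32)
M = 35 (M = 3 + 32 = 35)
k = I*sqrt(77123) (k = sqrt(-418640 + 341517) = sqrt(-77123) = I*sqrt(77123) ≈ 277.71*I)
d = 94500 (d = -50*(-54)*35 = 2700*35 = 94500)
L = I*sqrt(77123) ≈ 277.71*I
1/(d + L) = 1/(94500 + I*sqrt(77123))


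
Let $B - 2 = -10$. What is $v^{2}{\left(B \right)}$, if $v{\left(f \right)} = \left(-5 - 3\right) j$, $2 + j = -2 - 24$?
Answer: $50176$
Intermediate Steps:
$B = -8$ ($B = 2 - 10 = -8$)
$j = -28$ ($j = -2 - 26 = -28$)
$v{\left(f \right)} = 224$ ($v{\left(f \right)} = \left(-5 - 3\right) \left(-28\right) = \left(-8\right) \left(-28\right) = 224$)
$v^{2}{\left(B \right)} = 224^{2} = 50176$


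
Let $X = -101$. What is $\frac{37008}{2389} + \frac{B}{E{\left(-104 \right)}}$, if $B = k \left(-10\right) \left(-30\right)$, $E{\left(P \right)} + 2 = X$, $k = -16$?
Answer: $\frac{15279024}{246067} \approx 62.093$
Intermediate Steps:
$E{\left(P \right)} = -103$ ($E{\left(P \right)} = -2 - 101 = -103$)
$B = -4800$ ($B = \left(-16\right) \left(-10\right) \left(-30\right) = 160 \left(-30\right) = -4800$)
$\frac{37008}{2389} + \frac{B}{E{\left(-104 \right)}} = \frac{37008}{2389} - \frac{4800}{-103} = 37008 \cdot \frac{1}{2389} - - \frac{4800}{103} = \frac{37008}{2389} + \frac{4800}{103} = \frac{15279024}{246067}$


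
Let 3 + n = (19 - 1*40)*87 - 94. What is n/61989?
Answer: -1924/61989 ≈ -0.031038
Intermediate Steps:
n = -1924 (n = -3 + ((19 - 1*40)*87 - 94) = -3 + ((19 - 40)*87 - 94) = -3 + (-21*87 - 94) = -3 + (-1827 - 94) = -3 - 1921 = -1924)
n/61989 = -1924/61989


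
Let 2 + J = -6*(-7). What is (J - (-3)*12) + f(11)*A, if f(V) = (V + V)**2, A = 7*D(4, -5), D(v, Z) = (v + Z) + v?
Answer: 10240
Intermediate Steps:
J = 40 (J = -2 - 6*(-7) = -2 + 42 = 40)
D(v, Z) = Z + 2*v (D(v, Z) = (Z + v) + v = Z + 2*v)
A = 21 (A = 7*(-5 + 2*4) = 7*(-5 + 8) = 7*3 = 21)
f(V) = 4*V**2 (f(V) = (2*V)**2 = 4*V**2)
(J - (-3)*12) + f(11)*A = (40 - (-3)*12) + (4*11**2)*21 = (40 - 1*(-36)) + (4*121)*21 = (40 + 36) + 484*21 = 76 + 10164 = 10240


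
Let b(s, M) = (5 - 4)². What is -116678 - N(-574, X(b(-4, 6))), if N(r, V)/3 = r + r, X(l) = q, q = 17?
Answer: -113234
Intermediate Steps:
b(s, M) = 1 (b(s, M) = 1² = 1)
X(l) = 17
N(r, V) = 6*r (N(r, V) = 3*(r + r) = 3*(2*r) = 6*r)
-116678 - N(-574, X(b(-4, 6))) = -116678 - 6*(-574) = -116678 - 1*(-3444) = -116678 + 3444 = -113234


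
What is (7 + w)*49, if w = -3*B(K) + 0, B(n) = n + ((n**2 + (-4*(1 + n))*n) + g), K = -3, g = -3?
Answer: 3430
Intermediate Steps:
B(n) = -3 + n + n**2 + n*(-4 - 4*n) (B(n) = n + ((n**2 + (-4*(1 + n))*n) - 3) = n + ((n**2 + (-4 - 4*n)*n) - 3) = n + ((n**2 + n*(-4 - 4*n)) - 3) = n + (-3 + n**2 + n*(-4 - 4*n)) = -3 + n + n**2 + n*(-4 - 4*n))
w = 63 (w = -3*(-3 - 3*(-3) - 3*(-3)**2) + 0 = -3*(-3 + 9 - 3*9) + 0 = -3*(-3 + 9 - 27) + 0 = -3*(-21) + 0 = 63 + 0 = 63)
(7 + w)*49 = (7 + 63)*49 = 70*49 = 3430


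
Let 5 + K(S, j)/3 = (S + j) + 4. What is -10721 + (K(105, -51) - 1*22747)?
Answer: -33309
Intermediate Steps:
K(S, j) = -3 + 3*S + 3*j (K(S, j) = -15 + 3*((S + j) + 4) = -15 + 3*(4 + S + j) = -15 + (12 + 3*S + 3*j) = -3 + 3*S + 3*j)
-10721 + (K(105, -51) - 1*22747) = -10721 + ((-3 + 3*105 + 3*(-51)) - 1*22747) = -10721 + ((-3 + 315 - 153) - 22747) = -10721 + (159 - 22747) = -10721 - 22588 = -33309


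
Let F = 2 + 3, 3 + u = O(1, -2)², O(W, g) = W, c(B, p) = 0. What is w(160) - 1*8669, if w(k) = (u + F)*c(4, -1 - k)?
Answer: -8669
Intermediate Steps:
u = -2 (u = -3 + 1² = -3 + 1 = -2)
F = 5
w(k) = 0 (w(k) = (-2 + 5)*0 = 3*0 = 0)
w(160) - 1*8669 = 0 - 1*8669 = 0 - 8669 = -8669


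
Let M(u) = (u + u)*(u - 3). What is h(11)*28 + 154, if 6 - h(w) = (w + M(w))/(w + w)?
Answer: 84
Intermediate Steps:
M(u) = 2*u*(-3 + u) (M(u) = (2*u)*(-3 + u) = 2*u*(-3 + u))
h(w) = 6 - (w + 2*w*(-3 + w))/(2*w) (h(w) = 6 - (w + 2*w*(-3 + w))/(w + w) = 6 - (w + 2*w*(-3 + w))/(2*w))
h(11)*28 + 154 = (17/2 - 1*11)*28 + 154 = (17/2 - 11)*28 + 154 = -5/2*28 + 154 = -70 + 154 = 84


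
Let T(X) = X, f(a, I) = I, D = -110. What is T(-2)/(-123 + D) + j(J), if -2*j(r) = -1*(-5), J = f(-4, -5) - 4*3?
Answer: -1161/466 ≈ -2.4914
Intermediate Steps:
J = -17 (J = -5 - 4*3 = -5 - 12 = -17)
j(r) = -5/2 (j(r) = -(-1)*(-5)/2 = -1/2*5 = -5/2)
T(-2)/(-123 + D) + j(J) = -2/(-123 - 110) - 5/2 = -2/(-233) - 5/2 = -1/233*(-2) - 5/2 = 2/233 - 5/2 = -1161/466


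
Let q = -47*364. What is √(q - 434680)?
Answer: 2*I*√112947 ≈ 672.15*I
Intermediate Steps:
q = -17108
√(q - 434680) = √(-17108 - 434680) = √(-451788) = 2*I*√112947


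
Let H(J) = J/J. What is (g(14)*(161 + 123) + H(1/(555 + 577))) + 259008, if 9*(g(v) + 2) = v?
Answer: 2329945/9 ≈ 2.5888e+5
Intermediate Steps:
H(J) = 1
g(v) = -2 + v/9
(g(14)*(161 + 123) + H(1/(555 + 577))) + 259008 = ((-2 + (⅑)*14)*(161 + 123) + 1) + 259008 = ((-2 + 14/9)*284 + 1) + 259008 = (-4/9*284 + 1) + 259008 = (-1136/9 + 1) + 259008 = -1127/9 + 259008 = 2329945/9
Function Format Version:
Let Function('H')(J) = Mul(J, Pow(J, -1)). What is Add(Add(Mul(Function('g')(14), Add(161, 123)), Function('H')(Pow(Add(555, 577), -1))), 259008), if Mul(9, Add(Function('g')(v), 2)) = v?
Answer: Rational(2329945, 9) ≈ 2.5888e+5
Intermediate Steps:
Function('H')(J) = 1
Function('g')(v) = Add(-2, Mul(Rational(1, 9), v))
Add(Add(Mul(Function('g')(14), Add(161, 123)), Function('H')(Pow(Add(555, 577), -1))), 259008) = Add(Add(Mul(Add(-2, Mul(Rational(1, 9), 14)), Add(161, 123)), 1), 259008) = Add(Add(Mul(Add(-2, Rational(14, 9)), 284), 1), 259008) = Add(Add(Mul(Rational(-4, 9), 284), 1), 259008) = Add(Add(Rational(-1136, 9), 1), 259008) = Add(Rational(-1127, 9), 259008) = Rational(2329945, 9)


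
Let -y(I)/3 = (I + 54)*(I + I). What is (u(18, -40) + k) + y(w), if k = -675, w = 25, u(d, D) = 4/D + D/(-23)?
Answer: -2880373/230 ≈ -12523.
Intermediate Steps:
u(d, D) = 4/D - D/23 (u(d, D) = 4/D + D*(-1/23) = 4/D - D/23)
y(I) = -6*I*(54 + I) (y(I) = -3*(I + 54)*(I + I) = -3*(54 + I)*2*I = -6*I*(54 + I))
(u(18, -40) + k) + y(w) = ((4/(-40) - 1/23*(-40)) - 675) - 6*25*(54 + 25) = ((4*(-1/40) + 40/23) - 675) - 6*25*79 = ((-1/10 + 40/23) - 675) - 11850 = (377/230 - 675) - 11850 = -154873/230 - 11850 = -2880373/230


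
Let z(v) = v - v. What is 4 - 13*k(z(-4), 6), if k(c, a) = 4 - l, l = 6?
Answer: 30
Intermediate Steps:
z(v) = 0
k(c, a) = -2 (k(c, a) = 4 - 1*6 = 4 - 6 = -2)
4 - 13*k(z(-4), 6) = 4 - 13*(-2) = 4 + 26 = 30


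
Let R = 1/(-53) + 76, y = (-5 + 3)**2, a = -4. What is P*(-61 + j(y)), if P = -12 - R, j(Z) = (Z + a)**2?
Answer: 284443/53 ≈ 5366.9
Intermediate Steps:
y = 4 (y = (-2)**2 = 4)
j(Z) = (-4 + Z)**2 (j(Z) = (Z - 4)**2 = (-4 + Z)**2)
R = 4027/53 (R = -1/53 + 76 = 4027/53 ≈ 75.981)
P = -4663/53 (P = -12 - 1*4027/53 = -12 - 4027/53 = -4663/53 ≈ -87.981)
P*(-61 + j(y)) = -4663*(-61 + (-4 + 4)**2)/53 = -4663*(-61 + 0**2)/53 = -4663*(-61 + 0)/53 = -4663/53*(-61) = 284443/53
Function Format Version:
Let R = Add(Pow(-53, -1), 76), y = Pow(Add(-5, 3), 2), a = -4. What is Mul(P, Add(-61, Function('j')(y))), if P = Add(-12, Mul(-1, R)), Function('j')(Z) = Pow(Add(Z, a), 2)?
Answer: Rational(284443, 53) ≈ 5366.9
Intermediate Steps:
y = 4 (y = Pow(-2, 2) = 4)
Function('j')(Z) = Pow(Add(-4, Z), 2) (Function('j')(Z) = Pow(Add(Z, -4), 2) = Pow(Add(-4, Z), 2))
R = Rational(4027, 53) (R = Add(Rational(-1, 53), 76) = Rational(4027, 53) ≈ 75.981)
P = Rational(-4663, 53) (P = Add(-12, Mul(-1, Rational(4027, 53))) = Add(-12, Rational(-4027, 53)) = Rational(-4663, 53) ≈ -87.981)
Mul(P, Add(-61, Function('j')(y))) = Mul(Rational(-4663, 53), Add(-61, Pow(Add(-4, 4), 2))) = Mul(Rational(-4663, 53), Add(-61, Pow(0, 2))) = Mul(Rational(-4663, 53), Add(-61, 0)) = Mul(Rational(-4663, 53), -61) = Rational(284443, 53)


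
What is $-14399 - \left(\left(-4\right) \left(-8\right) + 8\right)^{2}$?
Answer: $-15999$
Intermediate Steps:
$-14399 - \left(\left(-4\right) \left(-8\right) + 8\right)^{2} = -14399 - \left(32 + 8\right)^{2} = -14399 - 40^{2} = -14399 - 1600 = -15999$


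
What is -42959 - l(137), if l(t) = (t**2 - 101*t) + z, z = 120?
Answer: -48011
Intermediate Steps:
l(t) = 120 + t**2 - 101*t (l(t) = (t**2 - 101*t) + 120 = 120 + t**2 - 101*t)
-42959 - l(137) = -42959 - (120 + 137**2 - 101*137) = -42959 - (120 + 18769 - 13837) = -42959 - 1*5052 = -42959 - 5052 = -48011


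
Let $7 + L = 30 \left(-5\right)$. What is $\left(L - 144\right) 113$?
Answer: $-34013$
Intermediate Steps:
$L = -157$ ($L = -7 + 30 \left(-5\right) = -7 - 150 = -157$)
$\left(L - 144\right) 113 = \left(-157 - 144\right) 113 = \left(-301\right) 113 = -34013$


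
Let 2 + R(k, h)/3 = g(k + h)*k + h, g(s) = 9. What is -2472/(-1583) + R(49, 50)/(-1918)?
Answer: 2419035/3036194 ≈ 0.79673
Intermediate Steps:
R(k, h) = -6 + 3*h + 27*k (R(k, h) = -6 + 3*(9*k + h) = -6 + 3*(h + 9*k) = -6 + (3*h + 27*k) = -6 + 3*h + 27*k)
-2472/(-1583) + R(49, 50)/(-1918) = -2472/(-1583) + (-6 + 3*50 + 27*49)/(-1918) = -2472*(-1/1583) + (-6 + 150 + 1323)*(-1/1918) = 2472/1583 + 1467*(-1/1918) = 2472/1583 - 1467/1918 = 2419035/3036194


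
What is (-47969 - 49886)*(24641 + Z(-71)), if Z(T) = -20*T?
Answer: -2550199155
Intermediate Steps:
(-47969 - 49886)*(24641 + Z(-71)) = (-47969 - 49886)*(24641 - 20*(-71)) = -97855*(24641 + 1420) = -97855*26061 = -2550199155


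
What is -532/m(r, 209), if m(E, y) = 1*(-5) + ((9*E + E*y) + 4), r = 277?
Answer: -532/60385 ≈ -0.0088101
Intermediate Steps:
m(E, y) = -1 + 9*E + E*y (m(E, y) = -5 + (4 + 9*E + E*y) = -1 + 9*E + E*y)
-532/m(r, 209) = -532/(-1 + 9*277 + 277*209) = -532/(-1 + 2493 + 57893) = -532/60385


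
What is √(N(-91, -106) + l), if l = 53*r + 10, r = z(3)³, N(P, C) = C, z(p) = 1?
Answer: I*√43 ≈ 6.5574*I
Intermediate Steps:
r = 1 (r = 1³ = 1)
l = 63 (l = 53*1 + 10 = 53 + 10 = 63)
√(N(-91, -106) + l) = √(-106 + 63) = √(-43) = I*√43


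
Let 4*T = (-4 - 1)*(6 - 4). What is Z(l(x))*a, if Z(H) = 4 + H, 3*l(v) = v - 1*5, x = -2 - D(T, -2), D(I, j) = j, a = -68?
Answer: -476/3 ≈ -158.67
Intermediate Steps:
T = -5/2 (T = ((-4 - 1)*(6 - 4))/4 = (-5*2)/4 = (¼)*(-10) = -5/2 ≈ -2.5000)
x = 0 (x = -2 - 1*(-2) = -2 + 2 = 0)
l(v) = -5/3 + v/3 (l(v) = (v - 1*5)/3 = (v - 5)/3 = (-5 + v)/3 = -5/3 + v/3)
Z(l(x))*a = (4 + (-5/3 + (⅓)*0))*(-68) = (4 + (-5/3 + 0))*(-68) = (4 - 5/3)*(-68) = (7/3)*(-68) = -476/3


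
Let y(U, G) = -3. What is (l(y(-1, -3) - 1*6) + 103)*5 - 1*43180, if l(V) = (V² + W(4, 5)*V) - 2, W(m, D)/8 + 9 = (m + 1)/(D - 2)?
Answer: -39630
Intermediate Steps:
W(m, D) = -72 + 8*(1 + m)/(-2 + D) (W(m, D) = -72 + 8*((m + 1)/(D - 2)) = -72 + 8*((1 + m)/(-2 + D)) = -72 + 8*(1 + m)/(-2 + D))
l(V) = -2 + V² - 176*V/3 (l(V) = (V² + (8*(19 + 4 - 9*5)/(-2 + 5))*V) - 2 = (V² + (8*(19 + 4 - 45)/3)*V) - 2 = (V² + (8*(⅓)*(-22))*V) - 2 = (V² - 176*V/3) - 2 = -2 + V² - 176*V/3)
(l(y(-1, -3) - 1*6) + 103)*5 - 1*43180 = ((-2 + (-3 - 1*6)² - 176*(-3 - 1*6)/3) + 103)*5 - 1*43180 = ((-2 + (-3 - 6)² - 176*(-3 - 6)/3) + 103)*5 - 43180 = ((-2 + (-9)² - 176/3*(-9)) + 103)*5 - 43180 = ((-2 + 81 + 528) + 103)*5 - 43180 = (607 + 103)*5 - 43180 = 710*5 - 43180 = 3550 - 43180 = -39630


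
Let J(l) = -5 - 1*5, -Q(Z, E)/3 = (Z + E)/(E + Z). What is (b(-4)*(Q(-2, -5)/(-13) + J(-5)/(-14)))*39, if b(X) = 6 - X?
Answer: 2580/7 ≈ 368.57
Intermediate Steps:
Q(Z, E) = -3 (Q(Z, E) = -3*(Z + E)/(E + Z) = -3*(E + Z)/(E + Z) = -3*1 = -3)
J(l) = -10 (J(l) = -5 - 5 = -10)
(b(-4)*(Q(-2, -5)/(-13) + J(-5)/(-14)))*39 = ((6 - 1*(-4))*(-3/(-13) - 10/(-14)))*39 = ((6 + 4)*(-3*(-1/13) - 10*(-1/14)))*39 = (10*(3/13 + 5/7))*39 = (10*(86/91))*39 = (860/91)*39 = 2580/7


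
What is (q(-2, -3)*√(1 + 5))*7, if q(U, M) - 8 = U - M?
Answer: 63*√6 ≈ 154.32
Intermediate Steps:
q(U, M) = 8 + U - M (q(U, M) = 8 + (U - M) = 8 + U - M)
(q(-2, -3)*√(1 + 5))*7 = ((8 - 2 - 1*(-3))*√(1 + 5))*7 = ((8 - 2 + 3)*√6)*7 = (9*√6)*7 = 63*√6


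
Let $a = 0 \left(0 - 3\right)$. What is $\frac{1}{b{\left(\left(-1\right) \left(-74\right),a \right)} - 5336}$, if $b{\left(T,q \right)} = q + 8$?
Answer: $- \frac{1}{5328} \approx -0.00018769$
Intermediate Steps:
$a = 0$ ($a = 0 \left(-3\right) = 0$)
$b{\left(T,q \right)} = 8 + q$
$\frac{1}{b{\left(\left(-1\right) \left(-74\right),a \right)} - 5336} = \frac{1}{\left(8 + 0\right) - 5336} = \frac{1}{8 - 5336} = \frac{1}{-5328} = - \frac{1}{5328}$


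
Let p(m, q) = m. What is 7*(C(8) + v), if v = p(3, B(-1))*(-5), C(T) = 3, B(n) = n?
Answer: -84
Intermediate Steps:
v = -15 (v = 3*(-5) = -15)
7*(C(8) + v) = 7*(3 - 15) = 7*(-12) = -84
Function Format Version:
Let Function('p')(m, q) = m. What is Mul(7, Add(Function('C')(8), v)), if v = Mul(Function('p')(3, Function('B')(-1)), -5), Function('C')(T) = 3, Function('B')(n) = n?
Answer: -84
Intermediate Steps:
v = -15 (v = Mul(3, -5) = -15)
Mul(7, Add(Function('C')(8), v)) = Mul(7, Add(3, -15)) = Mul(7, -12) = -84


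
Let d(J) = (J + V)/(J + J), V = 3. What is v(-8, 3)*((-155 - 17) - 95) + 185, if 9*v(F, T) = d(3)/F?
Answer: 4529/24 ≈ 188.71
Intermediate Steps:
d(J) = (3 + J)/(2*J) (d(J) = (J + 3)/(J + J) = (3 + J)/((2*J)) = (3 + J)*(1/(2*J)) = (3 + J)/(2*J))
v(F, T) = 1/(9*F) (v(F, T) = (((½)*(3 + 3)/3)/F)/9 = (((½)*(⅓)*6)/F)/9 = (1/F)/9 = 1/(9*F))
v(-8, 3)*((-155 - 17) - 95) + 185 = ((⅑)/(-8))*((-155 - 17) - 95) + 185 = ((⅑)*(-⅛))*(-172 - 95) + 185 = -1/72*(-267) + 185 = 89/24 + 185 = 4529/24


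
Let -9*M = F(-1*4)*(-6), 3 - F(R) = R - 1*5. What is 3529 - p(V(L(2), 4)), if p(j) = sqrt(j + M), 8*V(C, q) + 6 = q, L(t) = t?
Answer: 3529 - sqrt(31)/2 ≈ 3526.2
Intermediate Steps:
V(C, q) = -3/4 + q/8
F(R) = 8 - R (F(R) = 3 - (R - 1*5) = 3 - (R - 5) = 3 - (-5 + R) = 3 + (5 - R) = 8 - R)
M = 8 (M = -(8 - (-1)*4)*(-6)/9 = -(8 - 1*(-4))*(-6)/9 = -(8 + 4)*(-6)/9 = -4*(-6)/3 = -1/9*(-72) = 8)
p(j) = sqrt(8 + j) (p(j) = sqrt(j + 8) = sqrt(8 + j))
3529 - p(V(L(2), 4)) = 3529 - sqrt(8 + (-3/4 + (1/8)*4)) = 3529 - sqrt(8 + (-3/4 + 1/2)) = 3529 - sqrt(8 - 1/4) = 3529 - sqrt(31/4) = 3529 - sqrt(31)/2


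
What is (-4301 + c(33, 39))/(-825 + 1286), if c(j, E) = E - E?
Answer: -4301/461 ≈ -9.3297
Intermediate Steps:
c(j, E) = 0
(-4301 + c(33, 39))/(-825 + 1286) = (-4301 + 0)/(-825 + 1286) = -4301/461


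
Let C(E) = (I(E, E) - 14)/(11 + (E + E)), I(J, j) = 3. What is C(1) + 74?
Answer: 951/13 ≈ 73.154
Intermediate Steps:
C(E) = -11/(11 + 2*E) (C(E) = (3 - 14)/(11 + (E + E)) = -11/(11 + 2*E))
C(1) + 74 = -11/(11 + 2*1) + 74 = -11/(11 + 2) + 74 = -11/13 + 74 = 951/13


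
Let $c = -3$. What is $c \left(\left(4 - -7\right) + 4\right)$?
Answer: $-45$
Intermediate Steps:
$c \left(\left(4 - -7\right) + 4\right) = - 3 \left(\left(4 - -7\right) + 4\right) = - 3 \left(\left(4 + 7\right) + 4\right) = - 3 \left(11 + 4\right) = \left(-3\right) 15 = -45$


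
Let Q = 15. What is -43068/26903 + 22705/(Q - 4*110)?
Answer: -125827303/2286755 ≈ -55.024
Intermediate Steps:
-43068/26903 + 22705/(Q - 4*110) = -43068/26903 + 22705/(15 - 4*110) = -43068*1/26903 + 22705/(15 - 440) = -43068/26903 + 22705/(-425) = -43068/26903 + 22705*(-1/425) = -43068/26903 - 4541/85 = -125827303/2286755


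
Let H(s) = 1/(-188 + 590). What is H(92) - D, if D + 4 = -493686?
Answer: 198463381/402 ≈ 4.9369e+5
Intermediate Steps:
H(s) = 1/402
D = -493690 (D = -4 - 493686 = -493690)
H(92) - D = 1/402 - 1*(-493690) = 1/402 + 493690 = 198463381/402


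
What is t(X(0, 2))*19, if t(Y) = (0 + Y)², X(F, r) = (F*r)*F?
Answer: 0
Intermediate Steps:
X(F, r) = r*F²
t(Y) = Y²
t(X(0, 2))*19 = (2*0²)²*19 = (2*0)²*19 = 0²*19 = 0*19 = 0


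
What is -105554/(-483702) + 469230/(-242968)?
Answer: -50330311297/29381026884 ≈ -1.7130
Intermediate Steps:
-105554/(-483702) + 469230/(-242968) = -105554*(-1/483702) + 469230*(-1/242968) = 52777/241851 - 234615/121484 = -50330311297/29381026884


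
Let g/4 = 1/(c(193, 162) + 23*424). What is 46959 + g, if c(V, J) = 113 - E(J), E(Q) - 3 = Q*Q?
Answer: 384641167/8191 ≈ 46959.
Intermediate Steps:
E(Q) = 3 + Q**2 (E(Q) = 3 + Q*Q = 3 + Q**2)
c(V, J) = 110 - J**2 (c(V, J) = 113 - (3 + J**2) = 113 + (-3 - J**2) = 110 - J**2)
g = -2/8191 (g = 4/((110 - 1*162**2) + 23*424) = 4/((110 - 1*26244) + 9752) = 4/((110 - 26244) + 9752) = 4/(-26134 + 9752) = 4/(-16382) = 4*(-1/16382) = -2/8191 ≈ -0.00024417)
46959 + g = 46959 - 2/8191 = 384641167/8191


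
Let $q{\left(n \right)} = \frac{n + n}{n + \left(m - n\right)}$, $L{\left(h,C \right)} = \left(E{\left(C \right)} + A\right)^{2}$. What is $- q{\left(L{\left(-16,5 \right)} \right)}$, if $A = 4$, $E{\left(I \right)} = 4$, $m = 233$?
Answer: $- \frac{128}{233} \approx -0.54936$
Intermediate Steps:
$L{\left(h,C \right)} = 64$ ($L{\left(h,C \right)} = \left(4 + 4\right)^{2} = 8^{2} = 64$)
$q{\left(n \right)} = \frac{2 n}{233}$ ($q{\left(n \right)} = \frac{n + n}{n - \left(-233 + n\right)} = \frac{2 n}{233}$)
$- q{\left(L{\left(-16,5 \right)} \right)} = - \frac{2 \cdot 64}{233} = \left(-1\right) \frac{128}{233} = - \frac{128}{233}$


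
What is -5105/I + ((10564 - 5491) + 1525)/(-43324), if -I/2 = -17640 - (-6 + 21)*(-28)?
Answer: -22420207/74603928 ≈ -0.30052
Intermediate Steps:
I = 34440 (I = -2*(-17640 - (-6 + 21)*(-28)) = -2*(-17640 - 15*(-28)) = -2*(-17640 - 1*(-420)) = -2*(-17640 + 420) = -2*(-17220) = 34440)
-5105/I + ((10564 - 5491) + 1525)/(-43324) = -5105/34440 + ((10564 - 5491) + 1525)/(-43324) = -5105*1/34440 + (5073 + 1525)*(-1/43324) = -1021/6888 + 6598*(-1/43324) = -1021/6888 - 3299/21662 = -22420207/74603928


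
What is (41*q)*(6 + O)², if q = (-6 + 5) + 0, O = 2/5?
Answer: -41984/25 ≈ -1679.4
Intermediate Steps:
O = ⅖ (O = 2*(⅕) = ⅖ ≈ 0.40000)
q = -1 (q = -1 + 0 = -1)
(41*q)*(6 + O)² = (41*(-1))*(6 + ⅖)² = -41*(32/5)² = -41*1024/25 = -41984/25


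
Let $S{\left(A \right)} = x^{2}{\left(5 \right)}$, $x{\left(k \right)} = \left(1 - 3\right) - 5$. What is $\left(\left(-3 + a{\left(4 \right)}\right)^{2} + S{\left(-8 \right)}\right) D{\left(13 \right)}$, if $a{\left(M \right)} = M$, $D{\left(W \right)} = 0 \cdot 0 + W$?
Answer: $650$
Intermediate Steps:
$x{\left(k \right)} = -7$ ($x{\left(k \right)} = -2 - 5 = -7$)
$D{\left(W \right)} = W$ ($D{\left(W \right)} = 0 + W = W$)
$S{\left(A \right)} = 49$ ($S{\left(A \right)} = \left(-7\right)^{2} = 49$)
$\left(\left(-3 + a{\left(4 \right)}\right)^{2} + S{\left(-8 \right)}\right) D{\left(13 \right)} = \left(\left(-3 + 4\right)^{2} + 49\right) 13 = \left(1^{2} + 49\right) 13 = \left(1 + 49\right) 13 = 50 \cdot 13 = 650$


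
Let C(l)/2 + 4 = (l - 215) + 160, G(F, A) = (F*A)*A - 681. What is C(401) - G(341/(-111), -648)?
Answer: 47779593/37 ≈ 1.2913e+6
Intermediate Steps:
G(F, A) = -681 + F*A² (G(F, A) = (A*F)*A - 681 = F*A² - 681 = -681 + F*A²)
C(l) = -118 + 2*l (C(l) = -8 + 2*((l - 215) + 160) = -8 + 2*((-215 + l) + 160) = -8 + 2*(-55 + l) = -8 + (-110 + 2*l) = -118 + 2*l)
C(401) - G(341/(-111), -648) = (-118 + 2*401) - (-681 + (341/(-111))*(-648)²) = (-118 + 802) - (-681 + (341*(-1/111))*419904) = 684 - (-681 - 341/111*419904) = 684 - (-681 - 47729088/37) = 684 - 1*(-47754285/37) = 684 + 47754285/37 = 47779593/37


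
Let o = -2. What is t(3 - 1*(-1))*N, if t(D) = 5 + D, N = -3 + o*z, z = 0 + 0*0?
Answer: -27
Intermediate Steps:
z = 0 (z = 0 + 0 = 0)
N = -3 (N = -3 - 2*0 = -3 + 0 = -3)
t(3 - 1*(-1))*N = (5 + (3 - 1*(-1)))*(-3) = (5 + (3 + 1))*(-3) = (5 + 4)*(-3) = 9*(-3) = -27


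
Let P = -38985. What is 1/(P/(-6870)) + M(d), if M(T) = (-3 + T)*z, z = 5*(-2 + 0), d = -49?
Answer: 1351938/2599 ≈ 520.18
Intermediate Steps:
z = -10 (z = 5*(-2) = -10)
M(T) = 30 - 10*T (M(T) = (-3 + T)*(-10) = 30 - 10*T)
1/(P/(-6870)) + M(d) = 1/(-38985/(-6870)) + (30 - 10*(-49)) = 1/(-38985*(-1/6870)) + (30 + 490) = 1/(2599/458) + 520 = 458/2599 + 520 = 1351938/2599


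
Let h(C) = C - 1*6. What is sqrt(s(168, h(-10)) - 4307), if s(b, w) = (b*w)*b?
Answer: I*sqrt(455891) ≈ 675.2*I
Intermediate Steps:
h(C) = -6 + C (h(C) = C - 6 = -6 + C)
s(b, w) = w*b**2
sqrt(s(168, h(-10)) - 4307) = sqrt((-6 - 10)*168**2 - 4307) = sqrt(-16*28224 - 4307) = sqrt(-451584 - 4307) = sqrt(-455891) = I*sqrt(455891)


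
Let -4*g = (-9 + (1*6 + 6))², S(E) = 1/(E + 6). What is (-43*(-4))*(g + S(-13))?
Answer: -2881/7 ≈ -411.57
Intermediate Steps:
S(E) = 1/(6 + E)
g = -9/4 (g = -(-9 + (1*6 + 6))²/4 = -(-9 + (6 + 6))²/4 = -(-9 + 12)²/4 = -¼*3² = -¼*9 = -9/4 ≈ -2.2500)
(-43*(-4))*(g + S(-13)) = (-43*(-4))*(-9/4 + 1/(6 - 13)) = 172*(-9/4 + 1/(-7)) = 172*(-9/4 - ⅐) = 172*(-67/28) = -2881/7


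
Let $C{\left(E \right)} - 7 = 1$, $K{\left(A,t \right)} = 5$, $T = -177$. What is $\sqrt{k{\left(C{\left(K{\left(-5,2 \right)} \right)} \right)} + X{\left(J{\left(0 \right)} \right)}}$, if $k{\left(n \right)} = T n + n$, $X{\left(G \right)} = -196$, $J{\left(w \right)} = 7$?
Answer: $2 i \sqrt{401} \approx 40.05 i$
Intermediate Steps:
$C{\left(E \right)} = 8$ ($C{\left(E \right)} = 7 + 1 = 8$)
$k{\left(n \right)} = - 176 n$ ($k{\left(n \right)} = - 177 n + n = - 176 n$)
$\sqrt{k{\left(C{\left(K{\left(-5,2 \right)} \right)} \right)} + X{\left(J{\left(0 \right)} \right)}} = \sqrt{\left(-176\right) 8 - 196} = \sqrt{-1408 - 196} = \sqrt{-1604} = 2 i \sqrt{401}$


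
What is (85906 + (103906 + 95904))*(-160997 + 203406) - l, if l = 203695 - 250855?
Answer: 12116977004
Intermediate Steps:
l = -47160
(85906 + (103906 + 95904))*(-160997 + 203406) - l = (85906 + (103906 + 95904))*(-160997 + 203406) - 1*(-47160) = (85906 + 199810)*42409 + 47160 = 285716*42409 + 47160 = 12116929844 + 47160 = 12116977004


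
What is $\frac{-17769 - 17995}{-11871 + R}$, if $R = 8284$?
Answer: $\frac{35764}{3587} \approx 9.9704$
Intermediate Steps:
$\frac{-17769 - 17995}{-11871 + R} = \frac{-17769 - 17995}{-11871 + 8284} = - \frac{35764}{-3587} = \left(-35764\right) \left(- \frac{1}{3587}\right) = \frac{35764}{3587}$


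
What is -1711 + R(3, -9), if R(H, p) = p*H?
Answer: -1738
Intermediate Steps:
R(H, p) = H*p
-1711 + R(3, -9) = -1711 + 3*(-9) = -1711 - 27 = -1738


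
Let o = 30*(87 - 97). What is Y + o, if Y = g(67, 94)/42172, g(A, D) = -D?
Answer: -6325847/21086 ≈ -300.00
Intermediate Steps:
o = -300 (o = 30*(-10) = -300)
Y = -47/21086 (Y = -1*94/42172 = -94*1/42172 = -47/21086 ≈ -0.0022290)
Y + o = -47/21086 - 300 = -6325847/21086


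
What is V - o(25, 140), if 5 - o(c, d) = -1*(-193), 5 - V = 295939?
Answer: -295746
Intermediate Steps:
V = -295934 (V = 5 - 1*295939 = 5 - 295939 = -295934)
o(c, d) = -188 (o(c, d) = 5 - (-1)*(-193) = 5 - 1*193 = 5 - 193 = -188)
V - o(25, 140) = -295934 - 1*(-188) = -295934 + 188 = -295746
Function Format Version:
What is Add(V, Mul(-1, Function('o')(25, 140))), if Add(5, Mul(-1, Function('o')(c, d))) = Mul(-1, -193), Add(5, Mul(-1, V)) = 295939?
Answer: -295746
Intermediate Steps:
V = -295934 (V = Add(5, Mul(-1, 295939)) = Add(5, -295939) = -295934)
Function('o')(c, d) = -188 (Function('o')(c, d) = Add(5, Mul(-1, Mul(-1, -193))) = Add(5, Mul(-1, 193)) = Add(5, -193) = -188)
Add(V, Mul(-1, Function('o')(25, 140))) = Add(-295934, Mul(-1, -188)) = Add(-295934, 188) = -295746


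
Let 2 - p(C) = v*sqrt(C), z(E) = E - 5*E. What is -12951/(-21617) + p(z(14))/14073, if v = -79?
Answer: 182302657/304216041 + 158*I*sqrt(14)/14073 ≈ 0.59925 + 0.042008*I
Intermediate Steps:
z(E) = -4*E
p(C) = 2 + 79*sqrt(C) (p(C) = 2 - (-79)*sqrt(C) = 2 + 79*sqrt(C))
-12951/(-21617) + p(z(14))/14073 = -12951/(-21617) + (2 + 79*sqrt(-4*14))/14073 = -12951*(-1/21617) + (2 + 79*sqrt(-56))*(1/14073) = 12951/21617 + (2 + 79*(2*I*sqrt(14)))*(1/14073) = 12951/21617 + (2 + 158*I*sqrt(14))*(1/14073) = 12951/21617 + (2/14073 + 158*I*sqrt(14)/14073) = 182302657/304216041 + 158*I*sqrt(14)/14073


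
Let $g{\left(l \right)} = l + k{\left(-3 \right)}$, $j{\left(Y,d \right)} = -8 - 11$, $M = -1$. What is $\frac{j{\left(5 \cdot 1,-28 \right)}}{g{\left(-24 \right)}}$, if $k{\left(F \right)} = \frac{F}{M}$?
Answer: $\frac{19}{21} \approx 0.90476$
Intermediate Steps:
$j{\left(Y,d \right)} = -19$ ($j{\left(Y,d \right)} = -8 - 11 = -19$)
$k{\left(F \right)} = - F$ ($k{\left(F \right)} = \frac{F}{-1} = F \left(-1\right) = - F$)
$g{\left(l \right)} = 3 + l$ ($g{\left(l \right)} = l - -3 = l + 3 = 3 + l$)
$\frac{j{\left(5 \cdot 1,-28 \right)}}{g{\left(-24 \right)}} = - \frac{19}{3 - 24} = - \frac{19}{-21} = \left(-19\right) \left(- \frac{1}{21}\right) = \frac{19}{21}$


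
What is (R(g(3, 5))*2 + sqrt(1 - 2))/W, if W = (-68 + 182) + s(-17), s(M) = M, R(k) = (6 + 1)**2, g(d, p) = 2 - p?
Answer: 98/97 + I/97 ≈ 1.0103 + 0.010309*I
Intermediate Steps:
R(k) = 49 (R(k) = 7**2 = 49)
W = 97 (W = (-68 + 182) - 17 = 114 - 17 = 97)
(R(g(3, 5))*2 + sqrt(1 - 2))/W = (49*2 + sqrt(1 - 2))/97 = (98 + sqrt(-1))*(1/97) = (98 + I)*(1/97) = 98/97 + I/97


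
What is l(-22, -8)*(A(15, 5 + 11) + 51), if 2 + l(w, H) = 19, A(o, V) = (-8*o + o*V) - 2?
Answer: 2873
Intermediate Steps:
A(o, V) = -2 - 8*o + V*o (A(o, V) = (-8*o + V*o) - 2 = -2 - 8*o + V*o)
l(w, H) = 17 (l(w, H) = -2 + 19 = 17)
l(-22, -8)*(A(15, 5 + 11) + 51) = 17*((-2 - 8*15 + (5 + 11)*15) + 51) = 17*((-2 - 120 + 16*15) + 51) = 17*((-2 - 120 + 240) + 51) = 17*(118 + 51) = 17*169 = 2873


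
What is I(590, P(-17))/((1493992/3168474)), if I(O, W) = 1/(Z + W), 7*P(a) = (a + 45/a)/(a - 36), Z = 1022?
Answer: 3330594253/1605067317216 ≈ 0.0020751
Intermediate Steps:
P(a) = (a + 45/a)/(7*(-36 + a)) (P(a) = ((a + 45/a)/(a - 36))/7 = ((a + 45/a)/(-36 + a))/7 = (a + 45/a)/(7*(-36 + a)))
I(O, W) = 1/(1022 + W)
I(590, P(-17))/((1493992/3168474)) = 1/((1022 + (⅐)*(45 + (-17)²)/(-17*(-36 - 17)))*((1493992/3168474))) = 1/((1022 + (⅐)*(-1/17)*(45 + 289)/(-53))*((1493992*(1/3168474)))) = 1/((1022 + (⅐)*(-1/17)*(-1/53)*334)*(746996/1584237)) = (1584237/746996)/(1022 + 334/6307) = (1584237/746996)/(6446088/6307) = (6307/6446088)*(1584237/746996) = 3330594253/1605067317216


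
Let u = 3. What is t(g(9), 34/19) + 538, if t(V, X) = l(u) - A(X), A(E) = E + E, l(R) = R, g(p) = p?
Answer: 10211/19 ≈ 537.42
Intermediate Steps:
A(E) = 2*E
t(V, X) = 3 - 2*X
t(g(9), 34/19) + 538 = (3 - 68/19) + 538 = -11/19 + 538 = 10211/19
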